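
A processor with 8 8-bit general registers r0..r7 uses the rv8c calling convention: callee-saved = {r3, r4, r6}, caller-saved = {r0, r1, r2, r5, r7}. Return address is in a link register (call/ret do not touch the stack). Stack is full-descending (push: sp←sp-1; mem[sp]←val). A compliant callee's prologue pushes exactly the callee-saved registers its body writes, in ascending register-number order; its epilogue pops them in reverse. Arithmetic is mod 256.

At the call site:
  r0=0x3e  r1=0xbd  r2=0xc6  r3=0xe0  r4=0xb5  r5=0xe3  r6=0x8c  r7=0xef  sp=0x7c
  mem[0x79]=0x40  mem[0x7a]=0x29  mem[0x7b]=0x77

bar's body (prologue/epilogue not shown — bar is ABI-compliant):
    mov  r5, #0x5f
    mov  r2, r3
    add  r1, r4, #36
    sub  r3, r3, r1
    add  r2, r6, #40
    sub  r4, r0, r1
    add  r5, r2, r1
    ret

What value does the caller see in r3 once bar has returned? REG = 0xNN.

prologue: push r3 → mem[0x7b]=0xe0, sp=0x7b
prologue: push r4 → mem[0x7a]=0xb5, sp=0x7a
body[0] mov  r5, #0x5f → r5=0x5f
body[1] mov  r2, r3 → r2=0xe0
body[2] add  r1, r4, #36 → r1=0xd9
body[3] sub  r3, r3, r1 → r3=0x07
body[4] add  r2, r6, #40 → r2=0xb4
body[5] sub  r4, r0, r1 → r4=0x65
body[6] add  r5, r2, r1 → r5=0x8d
epilogue: pop r4=0xb5, sp=0x7b
epilogue: pop r3=0xe0, sp=0x7c
r3 is callee-saved → restored

REG = 0xe0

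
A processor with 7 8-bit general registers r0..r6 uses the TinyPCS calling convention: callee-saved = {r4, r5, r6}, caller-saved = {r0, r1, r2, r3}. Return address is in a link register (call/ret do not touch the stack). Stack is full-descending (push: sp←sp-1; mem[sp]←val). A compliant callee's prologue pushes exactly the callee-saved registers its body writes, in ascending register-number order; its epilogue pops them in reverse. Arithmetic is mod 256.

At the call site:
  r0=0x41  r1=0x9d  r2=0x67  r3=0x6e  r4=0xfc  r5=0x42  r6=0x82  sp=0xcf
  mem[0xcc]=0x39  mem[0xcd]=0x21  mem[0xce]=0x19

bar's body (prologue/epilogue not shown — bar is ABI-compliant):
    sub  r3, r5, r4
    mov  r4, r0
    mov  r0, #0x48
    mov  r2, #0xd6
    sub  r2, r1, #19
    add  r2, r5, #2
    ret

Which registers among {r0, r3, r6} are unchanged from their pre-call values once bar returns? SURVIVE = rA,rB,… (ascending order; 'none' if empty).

SURVIVE = r6

prologue: push r4 -> mem[0xce]=0xfc, sp=0xce
body[0] sub  r3, r5, r4 -> r3=0x46
body[1] mov  r4, r0 -> r4=0x41
body[2] mov  r0, #0x48 -> r0=0x48
body[3] mov  r2, #0xd6 -> r2=0xd6
body[4] sub  r2, r1, #19 -> r2=0x8a
body[5] add  r2, r5, #2 -> r2=0x44
epilogue: pop r4=0xfc, sp=0xcf
r0: caller-saved, written=True
r3: caller-saved, written=True
r6: callee-saved, written=False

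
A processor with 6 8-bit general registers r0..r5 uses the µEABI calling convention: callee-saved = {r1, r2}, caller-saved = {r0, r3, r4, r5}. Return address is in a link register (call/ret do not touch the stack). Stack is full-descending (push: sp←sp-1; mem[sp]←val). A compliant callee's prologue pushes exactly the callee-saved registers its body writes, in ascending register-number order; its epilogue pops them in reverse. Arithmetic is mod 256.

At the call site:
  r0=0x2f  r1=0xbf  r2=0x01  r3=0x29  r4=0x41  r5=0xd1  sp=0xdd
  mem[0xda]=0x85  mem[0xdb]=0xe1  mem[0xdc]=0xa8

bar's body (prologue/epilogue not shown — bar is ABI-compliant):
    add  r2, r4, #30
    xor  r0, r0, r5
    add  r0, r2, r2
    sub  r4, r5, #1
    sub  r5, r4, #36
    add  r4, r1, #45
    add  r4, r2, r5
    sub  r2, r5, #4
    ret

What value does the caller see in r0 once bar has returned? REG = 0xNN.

REG = 0xbe

prologue: push r2 → mem[0xdc]=0x01, sp=0xdc
body[0] add  r2, r4, #30 → r2=0x5f
body[1] xor  r0, r0, r5 → r0=0xfe
body[2] add  r0, r2, r2 → r0=0xbe
body[3] sub  r4, r5, #1 → r4=0xd0
body[4] sub  r5, r4, #36 → r5=0xac
body[5] add  r4, r1, #45 → r4=0xec
body[6] add  r4, r2, r5 → r4=0x0b
body[7] sub  r2, r5, #4 → r2=0xa8
epilogue: pop r2=0x01, sp=0xdd
r0 is caller-saved → body value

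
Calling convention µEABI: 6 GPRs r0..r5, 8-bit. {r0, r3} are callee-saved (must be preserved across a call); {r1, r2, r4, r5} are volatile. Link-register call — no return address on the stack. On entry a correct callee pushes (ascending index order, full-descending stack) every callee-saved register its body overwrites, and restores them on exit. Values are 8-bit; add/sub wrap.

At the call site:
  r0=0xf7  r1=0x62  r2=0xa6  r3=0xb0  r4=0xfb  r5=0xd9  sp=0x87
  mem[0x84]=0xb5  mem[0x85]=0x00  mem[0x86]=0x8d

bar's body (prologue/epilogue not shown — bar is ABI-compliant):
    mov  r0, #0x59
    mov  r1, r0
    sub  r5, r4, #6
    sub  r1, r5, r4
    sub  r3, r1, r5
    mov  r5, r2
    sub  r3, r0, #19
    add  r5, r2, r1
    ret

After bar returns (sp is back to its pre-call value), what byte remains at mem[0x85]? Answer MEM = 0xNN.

MEM = 0xb0

prologue: push r0 → mem[0x86]=0xf7, sp=0x86
prologue: push r3 → mem[0x85]=0xb0, sp=0x85
body[0] mov  r0, #0x59 → r0=0x59
body[1] mov  r1, r0 → r1=0x59
body[2] sub  r5, r4, #6 → r5=0xf5
body[3] sub  r1, r5, r4 → r1=0xfa
body[4] sub  r3, r1, r5 → r3=0x05
body[5] mov  r5, r2 → r5=0xa6
body[6] sub  r3, r0, #19 → r3=0x46
body[7] add  r5, r2, r1 → r5=0xa0
epilogue: pop r3=0xb0, sp=0x86
epilogue: pop r0=0xf7, sp=0x87
prologue pushed ['r0', 'r3'] at ['0x86', '0x85']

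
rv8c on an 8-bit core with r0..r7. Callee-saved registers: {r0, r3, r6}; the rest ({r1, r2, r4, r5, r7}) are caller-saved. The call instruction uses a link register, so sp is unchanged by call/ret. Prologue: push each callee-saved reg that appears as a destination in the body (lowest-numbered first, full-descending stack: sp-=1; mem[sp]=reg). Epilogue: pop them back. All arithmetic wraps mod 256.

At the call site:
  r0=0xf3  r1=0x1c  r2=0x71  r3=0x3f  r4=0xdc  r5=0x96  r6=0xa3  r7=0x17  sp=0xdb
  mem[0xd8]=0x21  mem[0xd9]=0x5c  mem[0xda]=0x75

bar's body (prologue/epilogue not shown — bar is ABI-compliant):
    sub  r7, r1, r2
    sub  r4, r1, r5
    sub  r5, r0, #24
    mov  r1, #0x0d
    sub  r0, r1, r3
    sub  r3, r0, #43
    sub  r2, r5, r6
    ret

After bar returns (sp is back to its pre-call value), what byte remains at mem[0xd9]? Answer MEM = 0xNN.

MEM = 0x3f

prologue: push r0 -> mem[0xda]=0xf3, sp=0xda
prologue: push r3 -> mem[0xd9]=0x3f, sp=0xd9
body[0] sub  r7, r1, r2 -> r7=0xab
body[1] sub  r4, r1, r5 -> r4=0x86
body[2] sub  r5, r0, #24 -> r5=0xdb
body[3] mov  r1, #0x0d -> r1=0x0d
body[4] sub  r0, r1, r3 -> r0=0xce
body[5] sub  r3, r0, #43 -> r3=0xa3
body[6] sub  r2, r5, r6 -> r2=0x38
epilogue: pop r3=0x3f, sp=0xda
epilogue: pop r0=0xf3, sp=0xdb
prologue pushed ['r0', 'r3'] at ['0xda', '0xd9']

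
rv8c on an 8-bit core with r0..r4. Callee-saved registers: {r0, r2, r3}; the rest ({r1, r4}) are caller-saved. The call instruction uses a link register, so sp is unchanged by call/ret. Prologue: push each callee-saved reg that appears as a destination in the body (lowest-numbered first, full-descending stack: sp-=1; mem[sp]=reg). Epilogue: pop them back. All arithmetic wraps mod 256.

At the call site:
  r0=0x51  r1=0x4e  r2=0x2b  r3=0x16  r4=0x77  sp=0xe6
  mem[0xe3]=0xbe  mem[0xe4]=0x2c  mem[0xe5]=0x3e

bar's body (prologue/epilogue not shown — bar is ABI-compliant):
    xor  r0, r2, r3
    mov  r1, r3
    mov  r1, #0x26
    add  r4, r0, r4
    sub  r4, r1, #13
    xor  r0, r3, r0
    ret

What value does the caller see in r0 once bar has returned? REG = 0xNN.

prologue: push r0 -> mem[0xe5]=0x51, sp=0xe5
body[0] xor  r0, r2, r3 -> r0=0x3d
body[1] mov  r1, r3 -> r1=0x16
body[2] mov  r1, #0x26 -> r1=0x26
body[3] add  r4, r0, r4 -> r4=0xb4
body[4] sub  r4, r1, #13 -> r4=0x19
body[5] xor  r0, r3, r0 -> r0=0x2b
epilogue: pop r0=0x51, sp=0xe6
r0 is callee-saved -> restored

REG = 0x51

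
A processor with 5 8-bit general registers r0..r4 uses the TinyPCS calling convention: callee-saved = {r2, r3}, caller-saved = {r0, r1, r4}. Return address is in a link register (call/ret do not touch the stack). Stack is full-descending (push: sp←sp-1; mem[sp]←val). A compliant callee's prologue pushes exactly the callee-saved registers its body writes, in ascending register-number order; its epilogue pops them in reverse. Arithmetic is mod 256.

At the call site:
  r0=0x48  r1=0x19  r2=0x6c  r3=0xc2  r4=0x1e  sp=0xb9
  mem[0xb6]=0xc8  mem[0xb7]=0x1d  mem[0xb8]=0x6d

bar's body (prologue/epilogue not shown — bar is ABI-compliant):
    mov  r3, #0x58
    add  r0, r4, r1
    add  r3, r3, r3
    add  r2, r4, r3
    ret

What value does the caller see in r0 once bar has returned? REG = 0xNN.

prologue: push r2 → mem[0xb8]=0x6c, sp=0xb8
prologue: push r3 → mem[0xb7]=0xc2, sp=0xb7
body[0] mov  r3, #0x58 → r3=0x58
body[1] add  r0, r4, r1 → r0=0x37
body[2] add  r3, r3, r3 → r3=0xb0
body[3] add  r2, r4, r3 → r2=0xce
epilogue: pop r3=0xc2, sp=0xb8
epilogue: pop r2=0x6c, sp=0xb9
r0 is caller-saved → body value

REG = 0x37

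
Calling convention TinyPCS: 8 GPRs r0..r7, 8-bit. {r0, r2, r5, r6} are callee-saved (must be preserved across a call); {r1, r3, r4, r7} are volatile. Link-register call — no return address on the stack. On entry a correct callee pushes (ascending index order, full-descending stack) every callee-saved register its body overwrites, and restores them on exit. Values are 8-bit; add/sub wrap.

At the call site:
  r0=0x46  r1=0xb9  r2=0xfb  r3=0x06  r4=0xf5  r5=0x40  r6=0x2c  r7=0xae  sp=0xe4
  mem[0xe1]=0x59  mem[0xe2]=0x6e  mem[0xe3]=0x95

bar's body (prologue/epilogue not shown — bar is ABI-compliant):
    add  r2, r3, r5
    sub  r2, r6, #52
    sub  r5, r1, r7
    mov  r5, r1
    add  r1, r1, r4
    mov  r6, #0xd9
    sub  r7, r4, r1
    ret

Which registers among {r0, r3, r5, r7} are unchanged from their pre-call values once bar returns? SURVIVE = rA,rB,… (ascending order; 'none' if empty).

SURVIVE = r0,r3,r5

prologue: push r2 -> mem[0xe3]=0xfb, sp=0xe3
prologue: push r5 -> mem[0xe2]=0x40, sp=0xe2
prologue: push r6 -> mem[0xe1]=0x2c, sp=0xe1
body[0] add  r2, r3, r5 -> r2=0x46
body[1] sub  r2, r6, #52 -> r2=0xf8
body[2] sub  r5, r1, r7 -> r5=0x0b
body[3] mov  r5, r1 -> r5=0xb9
body[4] add  r1, r1, r4 -> r1=0xae
body[5] mov  r6, #0xd9 -> r6=0xd9
body[6] sub  r7, r4, r1 -> r7=0x47
epilogue: pop r6=0x2c, sp=0xe2
epilogue: pop r5=0x40, sp=0xe3
epilogue: pop r2=0xfb, sp=0xe4
r0: callee-saved, written=False
r3: caller-saved, written=False
r5: callee-saved, written=True
r7: caller-saved, written=True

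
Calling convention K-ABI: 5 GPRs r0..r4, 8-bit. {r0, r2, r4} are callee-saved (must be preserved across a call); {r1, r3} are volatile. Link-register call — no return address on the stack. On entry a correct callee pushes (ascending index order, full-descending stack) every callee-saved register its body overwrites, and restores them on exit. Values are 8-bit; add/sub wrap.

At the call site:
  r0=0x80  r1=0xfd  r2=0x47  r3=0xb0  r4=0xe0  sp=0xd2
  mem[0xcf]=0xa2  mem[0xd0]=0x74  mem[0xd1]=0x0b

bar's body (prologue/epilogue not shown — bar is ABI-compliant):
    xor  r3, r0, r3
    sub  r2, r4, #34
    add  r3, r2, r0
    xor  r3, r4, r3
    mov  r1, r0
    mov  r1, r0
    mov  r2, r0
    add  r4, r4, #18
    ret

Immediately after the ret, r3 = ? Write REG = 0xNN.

prologue: push r2 → mem[0xd1]=0x47, sp=0xd1
prologue: push r4 → mem[0xd0]=0xe0, sp=0xd0
body[0] xor  r3, r0, r3 → r3=0x30
body[1] sub  r2, r4, #34 → r2=0xbe
body[2] add  r3, r2, r0 → r3=0x3e
body[3] xor  r3, r4, r3 → r3=0xde
body[4] mov  r1, r0 → r1=0x80
body[5] mov  r1, r0 → r1=0x80
body[6] mov  r2, r0 → r2=0x80
body[7] add  r4, r4, #18 → r4=0xf2
epilogue: pop r4=0xe0, sp=0xd1
epilogue: pop r2=0x47, sp=0xd2
r3 is caller-saved → body value

REG = 0xde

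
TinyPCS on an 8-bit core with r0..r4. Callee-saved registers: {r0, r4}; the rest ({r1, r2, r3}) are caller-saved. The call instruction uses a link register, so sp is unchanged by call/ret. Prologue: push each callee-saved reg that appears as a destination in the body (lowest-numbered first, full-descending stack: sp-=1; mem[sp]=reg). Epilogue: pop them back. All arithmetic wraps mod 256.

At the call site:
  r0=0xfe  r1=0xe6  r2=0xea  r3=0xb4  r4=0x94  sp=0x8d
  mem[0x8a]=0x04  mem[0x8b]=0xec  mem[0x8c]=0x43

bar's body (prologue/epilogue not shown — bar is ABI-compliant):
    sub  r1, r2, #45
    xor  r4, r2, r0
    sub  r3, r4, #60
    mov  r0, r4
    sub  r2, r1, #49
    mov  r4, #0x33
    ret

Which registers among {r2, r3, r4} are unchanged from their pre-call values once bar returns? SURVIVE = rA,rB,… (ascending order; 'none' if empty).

prologue: push r0 → mem[0x8c]=0xfe, sp=0x8c
prologue: push r4 → mem[0x8b]=0x94, sp=0x8b
body[0] sub  r1, r2, #45 → r1=0xbd
body[1] xor  r4, r2, r0 → r4=0x14
body[2] sub  r3, r4, #60 → r3=0xd8
body[3] mov  r0, r4 → r0=0x14
body[4] sub  r2, r1, #49 → r2=0x8c
body[5] mov  r4, #0x33 → r4=0x33
epilogue: pop r4=0x94, sp=0x8c
epilogue: pop r0=0xfe, sp=0x8d
r2: caller-saved, written=True
r3: caller-saved, written=True
r4: callee-saved, written=True

SURVIVE = r4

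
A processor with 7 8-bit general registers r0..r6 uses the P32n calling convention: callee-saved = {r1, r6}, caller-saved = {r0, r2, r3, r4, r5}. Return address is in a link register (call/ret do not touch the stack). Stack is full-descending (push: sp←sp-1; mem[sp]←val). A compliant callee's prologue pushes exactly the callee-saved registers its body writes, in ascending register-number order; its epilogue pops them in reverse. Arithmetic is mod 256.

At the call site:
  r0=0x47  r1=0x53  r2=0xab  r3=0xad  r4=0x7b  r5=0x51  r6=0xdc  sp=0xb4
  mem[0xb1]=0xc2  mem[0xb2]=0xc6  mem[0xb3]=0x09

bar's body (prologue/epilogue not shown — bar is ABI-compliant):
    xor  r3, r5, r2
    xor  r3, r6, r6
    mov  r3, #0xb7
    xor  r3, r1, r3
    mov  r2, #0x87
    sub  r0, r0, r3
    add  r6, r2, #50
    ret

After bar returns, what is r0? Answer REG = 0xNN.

prologue: push r6 → mem[0xb3]=0xdc, sp=0xb3
body[0] xor  r3, r5, r2 → r3=0xfa
body[1] xor  r3, r6, r6 → r3=0x00
body[2] mov  r3, #0xb7 → r3=0xb7
body[3] xor  r3, r1, r3 → r3=0xe4
body[4] mov  r2, #0x87 → r2=0x87
body[5] sub  r0, r0, r3 → r0=0x63
body[6] add  r6, r2, #50 → r6=0xb9
epilogue: pop r6=0xdc, sp=0xb4
r0 is caller-saved → body value

REG = 0x63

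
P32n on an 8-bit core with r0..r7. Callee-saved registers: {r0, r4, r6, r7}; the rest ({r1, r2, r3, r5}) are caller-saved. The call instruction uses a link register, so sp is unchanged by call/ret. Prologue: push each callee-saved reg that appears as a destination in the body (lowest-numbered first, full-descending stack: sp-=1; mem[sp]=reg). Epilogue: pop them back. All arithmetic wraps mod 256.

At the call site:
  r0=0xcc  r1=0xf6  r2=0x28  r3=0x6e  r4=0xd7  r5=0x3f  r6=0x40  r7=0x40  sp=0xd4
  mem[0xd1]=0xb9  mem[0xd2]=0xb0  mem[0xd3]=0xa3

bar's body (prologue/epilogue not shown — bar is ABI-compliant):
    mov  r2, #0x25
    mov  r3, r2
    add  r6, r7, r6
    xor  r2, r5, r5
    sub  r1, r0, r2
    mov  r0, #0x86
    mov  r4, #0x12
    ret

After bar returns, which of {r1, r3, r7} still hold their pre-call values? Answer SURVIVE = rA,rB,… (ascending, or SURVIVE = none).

prologue: push r0 -> mem[0xd3]=0xcc, sp=0xd3
prologue: push r4 -> mem[0xd2]=0xd7, sp=0xd2
prologue: push r6 -> mem[0xd1]=0x40, sp=0xd1
body[0] mov  r2, #0x25 -> r2=0x25
body[1] mov  r3, r2 -> r3=0x25
body[2] add  r6, r7, r6 -> r6=0x80
body[3] xor  r2, r5, r5 -> r2=0x00
body[4] sub  r1, r0, r2 -> r1=0xcc
body[5] mov  r0, #0x86 -> r0=0x86
body[6] mov  r4, #0x12 -> r4=0x12
epilogue: pop r6=0x40, sp=0xd2
epilogue: pop r4=0xd7, sp=0xd3
epilogue: pop r0=0xcc, sp=0xd4
r1: caller-saved, written=True
r3: caller-saved, written=True
r7: callee-saved, written=False

SURVIVE = r7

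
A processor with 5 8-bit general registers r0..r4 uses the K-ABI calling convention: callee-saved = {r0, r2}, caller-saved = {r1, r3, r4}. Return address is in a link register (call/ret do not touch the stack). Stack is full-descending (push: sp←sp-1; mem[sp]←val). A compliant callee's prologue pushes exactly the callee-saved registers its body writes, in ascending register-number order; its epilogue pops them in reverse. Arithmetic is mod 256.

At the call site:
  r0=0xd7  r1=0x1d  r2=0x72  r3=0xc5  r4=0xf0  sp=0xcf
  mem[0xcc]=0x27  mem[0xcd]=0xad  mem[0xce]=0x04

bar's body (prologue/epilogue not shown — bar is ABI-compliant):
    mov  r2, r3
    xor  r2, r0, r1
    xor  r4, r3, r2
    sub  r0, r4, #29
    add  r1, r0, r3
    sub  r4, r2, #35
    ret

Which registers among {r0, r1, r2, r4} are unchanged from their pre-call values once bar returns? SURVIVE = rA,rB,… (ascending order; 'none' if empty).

prologue: push r0 -> mem[0xce]=0xd7, sp=0xce
prologue: push r2 -> mem[0xcd]=0x72, sp=0xcd
body[0] mov  r2, r3 -> r2=0xc5
body[1] xor  r2, r0, r1 -> r2=0xca
body[2] xor  r4, r3, r2 -> r4=0x0f
body[3] sub  r0, r4, #29 -> r0=0xf2
body[4] add  r1, r0, r3 -> r1=0xb7
body[5] sub  r4, r2, #35 -> r4=0xa7
epilogue: pop r2=0x72, sp=0xce
epilogue: pop r0=0xd7, sp=0xcf
r0: callee-saved, written=True
r1: caller-saved, written=True
r2: callee-saved, written=True
r4: caller-saved, written=True

SURVIVE = r0,r2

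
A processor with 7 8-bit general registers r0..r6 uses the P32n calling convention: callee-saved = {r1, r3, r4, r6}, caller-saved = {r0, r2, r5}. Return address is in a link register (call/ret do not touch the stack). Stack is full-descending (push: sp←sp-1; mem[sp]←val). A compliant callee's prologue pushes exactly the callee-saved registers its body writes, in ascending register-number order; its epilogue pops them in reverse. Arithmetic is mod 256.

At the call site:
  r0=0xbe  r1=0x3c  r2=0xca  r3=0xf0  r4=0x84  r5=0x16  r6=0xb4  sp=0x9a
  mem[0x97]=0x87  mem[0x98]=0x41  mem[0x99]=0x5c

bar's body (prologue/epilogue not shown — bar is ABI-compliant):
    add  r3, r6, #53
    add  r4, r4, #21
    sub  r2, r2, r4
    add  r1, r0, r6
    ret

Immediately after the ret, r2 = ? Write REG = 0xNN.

prologue: push r1 → mem[0x99]=0x3c, sp=0x99
prologue: push r3 → mem[0x98]=0xf0, sp=0x98
prologue: push r4 → mem[0x97]=0x84, sp=0x97
body[0] add  r3, r6, #53 → r3=0xe9
body[1] add  r4, r4, #21 → r4=0x99
body[2] sub  r2, r2, r4 → r2=0x31
body[3] add  r1, r0, r6 → r1=0x72
epilogue: pop r4=0x84, sp=0x98
epilogue: pop r3=0xf0, sp=0x99
epilogue: pop r1=0x3c, sp=0x9a
r2 is caller-saved → body value

REG = 0x31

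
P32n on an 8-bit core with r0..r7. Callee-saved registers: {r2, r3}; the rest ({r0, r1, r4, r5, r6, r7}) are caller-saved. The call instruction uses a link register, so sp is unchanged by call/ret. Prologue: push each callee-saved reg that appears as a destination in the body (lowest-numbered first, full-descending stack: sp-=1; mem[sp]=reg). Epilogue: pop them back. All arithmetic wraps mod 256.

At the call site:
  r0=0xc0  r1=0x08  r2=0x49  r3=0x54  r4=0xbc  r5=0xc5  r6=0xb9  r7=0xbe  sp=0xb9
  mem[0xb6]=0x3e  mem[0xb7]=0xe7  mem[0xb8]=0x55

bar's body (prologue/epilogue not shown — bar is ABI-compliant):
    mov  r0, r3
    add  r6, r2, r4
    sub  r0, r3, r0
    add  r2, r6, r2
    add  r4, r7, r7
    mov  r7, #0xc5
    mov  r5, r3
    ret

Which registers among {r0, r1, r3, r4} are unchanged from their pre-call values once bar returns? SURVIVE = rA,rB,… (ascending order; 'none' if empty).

SURVIVE = r1,r3

prologue: push r2 → mem[0xb8]=0x49, sp=0xb8
body[0] mov  r0, r3 → r0=0x54
body[1] add  r6, r2, r4 → r6=0x05
body[2] sub  r0, r3, r0 → r0=0x00
body[3] add  r2, r6, r2 → r2=0x4e
body[4] add  r4, r7, r7 → r4=0x7c
body[5] mov  r7, #0xc5 → r7=0xc5
body[6] mov  r5, r3 → r5=0x54
epilogue: pop r2=0x49, sp=0xb9
r0: caller-saved, written=True
r1: caller-saved, written=False
r3: callee-saved, written=False
r4: caller-saved, written=True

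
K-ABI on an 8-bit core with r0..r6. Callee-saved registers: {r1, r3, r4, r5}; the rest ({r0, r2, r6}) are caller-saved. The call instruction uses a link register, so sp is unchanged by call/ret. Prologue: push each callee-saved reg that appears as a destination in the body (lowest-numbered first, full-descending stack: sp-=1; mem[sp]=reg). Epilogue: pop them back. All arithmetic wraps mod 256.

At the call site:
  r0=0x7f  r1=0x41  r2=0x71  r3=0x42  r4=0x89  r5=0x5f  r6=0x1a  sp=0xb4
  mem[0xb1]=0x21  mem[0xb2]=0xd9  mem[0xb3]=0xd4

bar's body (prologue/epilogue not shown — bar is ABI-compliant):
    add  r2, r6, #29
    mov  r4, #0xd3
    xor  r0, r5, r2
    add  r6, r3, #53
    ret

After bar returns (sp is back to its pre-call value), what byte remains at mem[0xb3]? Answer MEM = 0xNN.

prologue: push r4 -> mem[0xb3]=0x89, sp=0xb3
body[0] add  r2, r6, #29 -> r2=0x37
body[1] mov  r4, #0xd3 -> r4=0xd3
body[2] xor  r0, r5, r2 -> r0=0x68
body[3] add  r6, r3, #53 -> r6=0x77
epilogue: pop r4=0x89, sp=0xb4
prologue pushed ['r4'] at ['0xb3']

MEM = 0x89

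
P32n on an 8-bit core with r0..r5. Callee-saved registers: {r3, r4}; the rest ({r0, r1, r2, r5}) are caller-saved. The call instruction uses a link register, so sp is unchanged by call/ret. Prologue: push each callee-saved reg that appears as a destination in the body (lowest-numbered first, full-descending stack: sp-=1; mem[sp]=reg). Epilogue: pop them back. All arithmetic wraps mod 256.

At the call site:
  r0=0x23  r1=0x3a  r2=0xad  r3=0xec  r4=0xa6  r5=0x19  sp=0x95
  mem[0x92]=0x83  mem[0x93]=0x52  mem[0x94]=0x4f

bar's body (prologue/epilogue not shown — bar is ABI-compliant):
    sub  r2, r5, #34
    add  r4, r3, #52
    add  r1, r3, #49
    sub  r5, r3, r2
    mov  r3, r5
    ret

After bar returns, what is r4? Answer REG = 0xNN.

prologue: push r3 → mem[0x94]=0xec, sp=0x94
prologue: push r4 → mem[0x93]=0xa6, sp=0x93
body[0] sub  r2, r5, #34 → r2=0xf7
body[1] add  r4, r3, #52 → r4=0x20
body[2] add  r1, r3, #49 → r1=0x1d
body[3] sub  r5, r3, r2 → r5=0xf5
body[4] mov  r3, r5 → r3=0xf5
epilogue: pop r4=0xa6, sp=0x94
epilogue: pop r3=0xec, sp=0x95
r4 is callee-saved → restored

REG = 0xa6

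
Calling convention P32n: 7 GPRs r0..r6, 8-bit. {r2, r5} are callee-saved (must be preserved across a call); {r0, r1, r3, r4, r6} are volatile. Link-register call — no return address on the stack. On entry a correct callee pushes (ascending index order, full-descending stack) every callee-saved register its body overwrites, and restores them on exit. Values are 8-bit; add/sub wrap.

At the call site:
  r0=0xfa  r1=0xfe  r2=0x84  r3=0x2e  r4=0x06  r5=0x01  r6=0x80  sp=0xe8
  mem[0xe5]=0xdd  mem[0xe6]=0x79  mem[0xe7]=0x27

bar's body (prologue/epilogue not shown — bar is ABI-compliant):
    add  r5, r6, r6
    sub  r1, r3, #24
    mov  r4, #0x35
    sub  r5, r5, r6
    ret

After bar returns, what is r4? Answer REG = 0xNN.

prologue: push r5 → mem[0xe7]=0x01, sp=0xe7
body[0] add  r5, r6, r6 → r5=0x00
body[1] sub  r1, r3, #24 → r1=0x16
body[2] mov  r4, #0x35 → r4=0x35
body[3] sub  r5, r5, r6 → r5=0x80
epilogue: pop r5=0x01, sp=0xe8
r4 is caller-saved → body value

REG = 0x35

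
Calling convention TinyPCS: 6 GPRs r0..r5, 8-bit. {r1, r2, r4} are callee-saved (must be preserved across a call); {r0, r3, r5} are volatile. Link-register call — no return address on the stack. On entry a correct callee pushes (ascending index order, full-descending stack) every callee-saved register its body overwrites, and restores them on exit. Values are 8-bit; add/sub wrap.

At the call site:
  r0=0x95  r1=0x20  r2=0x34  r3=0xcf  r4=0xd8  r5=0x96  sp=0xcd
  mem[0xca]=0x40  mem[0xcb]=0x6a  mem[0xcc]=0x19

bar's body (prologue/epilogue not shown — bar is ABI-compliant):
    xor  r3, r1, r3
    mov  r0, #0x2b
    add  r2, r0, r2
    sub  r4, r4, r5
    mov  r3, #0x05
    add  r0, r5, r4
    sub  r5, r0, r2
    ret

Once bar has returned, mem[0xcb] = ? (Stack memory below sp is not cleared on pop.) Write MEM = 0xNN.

MEM = 0xd8

prologue: push r2 → mem[0xcc]=0x34, sp=0xcc
prologue: push r4 → mem[0xcb]=0xd8, sp=0xcb
body[0] xor  r3, r1, r3 → r3=0xef
body[1] mov  r0, #0x2b → r0=0x2b
body[2] add  r2, r0, r2 → r2=0x5f
body[3] sub  r4, r4, r5 → r4=0x42
body[4] mov  r3, #0x05 → r3=0x05
body[5] add  r0, r5, r4 → r0=0xd8
body[6] sub  r5, r0, r2 → r5=0x79
epilogue: pop r4=0xd8, sp=0xcc
epilogue: pop r2=0x34, sp=0xcd
prologue pushed ['r2', 'r4'] at ['0xcc', '0xcb']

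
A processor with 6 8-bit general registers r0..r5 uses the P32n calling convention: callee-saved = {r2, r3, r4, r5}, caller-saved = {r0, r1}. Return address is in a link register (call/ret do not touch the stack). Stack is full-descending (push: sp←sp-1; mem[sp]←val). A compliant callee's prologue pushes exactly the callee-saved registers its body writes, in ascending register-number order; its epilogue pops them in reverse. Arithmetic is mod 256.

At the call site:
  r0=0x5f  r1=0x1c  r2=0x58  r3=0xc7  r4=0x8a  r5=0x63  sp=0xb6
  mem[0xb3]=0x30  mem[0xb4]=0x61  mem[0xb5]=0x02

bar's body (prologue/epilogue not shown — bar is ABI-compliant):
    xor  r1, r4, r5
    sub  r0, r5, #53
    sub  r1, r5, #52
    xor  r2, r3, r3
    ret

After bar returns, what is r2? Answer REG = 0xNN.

REG = 0x58

prologue: push r2 → mem[0xb5]=0x58, sp=0xb5
body[0] xor  r1, r4, r5 → r1=0xe9
body[1] sub  r0, r5, #53 → r0=0x2e
body[2] sub  r1, r5, #52 → r1=0x2f
body[3] xor  r2, r3, r3 → r2=0x00
epilogue: pop r2=0x58, sp=0xb6
r2 is callee-saved → restored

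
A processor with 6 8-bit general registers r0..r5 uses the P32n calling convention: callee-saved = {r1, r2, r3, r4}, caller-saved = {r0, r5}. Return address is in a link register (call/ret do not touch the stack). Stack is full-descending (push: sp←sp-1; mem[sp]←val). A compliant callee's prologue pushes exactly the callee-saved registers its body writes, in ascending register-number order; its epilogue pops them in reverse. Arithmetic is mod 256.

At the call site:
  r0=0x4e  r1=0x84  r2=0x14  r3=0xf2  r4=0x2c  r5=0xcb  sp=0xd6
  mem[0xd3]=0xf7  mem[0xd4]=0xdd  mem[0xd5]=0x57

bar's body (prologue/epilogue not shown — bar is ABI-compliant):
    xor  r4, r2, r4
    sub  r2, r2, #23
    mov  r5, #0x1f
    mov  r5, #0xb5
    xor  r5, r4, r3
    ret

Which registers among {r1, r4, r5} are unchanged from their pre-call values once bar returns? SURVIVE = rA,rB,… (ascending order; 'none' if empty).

prologue: push r2 → mem[0xd5]=0x14, sp=0xd5
prologue: push r4 → mem[0xd4]=0x2c, sp=0xd4
body[0] xor  r4, r2, r4 → r4=0x38
body[1] sub  r2, r2, #23 → r2=0xfd
body[2] mov  r5, #0x1f → r5=0x1f
body[3] mov  r5, #0xb5 → r5=0xb5
body[4] xor  r5, r4, r3 → r5=0xca
epilogue: pop r4=0x2c, sp=0xd5
epilogue: pop r2=0x14, sp=0xd6
r1: callee-saved, written=False
r4: callee-saved, written=True
r5: caller-saved, written=True

SURVIVE = r1,r4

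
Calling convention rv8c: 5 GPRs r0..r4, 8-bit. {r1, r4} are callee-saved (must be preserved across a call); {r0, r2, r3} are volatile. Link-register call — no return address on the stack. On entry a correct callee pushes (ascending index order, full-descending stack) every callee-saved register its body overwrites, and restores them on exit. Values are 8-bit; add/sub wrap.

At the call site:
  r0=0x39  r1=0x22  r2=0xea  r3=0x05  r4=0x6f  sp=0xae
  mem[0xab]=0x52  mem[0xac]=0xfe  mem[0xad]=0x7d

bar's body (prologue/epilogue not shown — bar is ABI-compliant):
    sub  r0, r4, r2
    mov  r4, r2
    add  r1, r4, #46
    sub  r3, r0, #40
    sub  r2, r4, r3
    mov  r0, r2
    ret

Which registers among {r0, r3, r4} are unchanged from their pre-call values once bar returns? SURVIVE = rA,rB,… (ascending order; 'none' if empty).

SURVIVE = r4

prologue: push r1 → mem[0xad]=0x22, sp=0xad
prologue: push r4 → mem[0xac]=0x6f, sp=0xac
body[0] sub  r0, r4, r2 → r0=0x85
body[1] mov  r4, r2 → r4=0xea
body[2] add  r1, r4, #46 → r1=0x18
body[3] sub  r3, r0, #40 → r3=0x5d
body[4] sub  r2, r4, r3 → r2=0x8d
body[5] mov  r0, r2 → r0=0x8d
epilogue: pop r4=0x6f, sp=0xad
epilogue: pop r1=0x22, sp=0xae
r0: caller-saved, written=True
r3: caller-saved, written=True
r4: callee-saved, written=True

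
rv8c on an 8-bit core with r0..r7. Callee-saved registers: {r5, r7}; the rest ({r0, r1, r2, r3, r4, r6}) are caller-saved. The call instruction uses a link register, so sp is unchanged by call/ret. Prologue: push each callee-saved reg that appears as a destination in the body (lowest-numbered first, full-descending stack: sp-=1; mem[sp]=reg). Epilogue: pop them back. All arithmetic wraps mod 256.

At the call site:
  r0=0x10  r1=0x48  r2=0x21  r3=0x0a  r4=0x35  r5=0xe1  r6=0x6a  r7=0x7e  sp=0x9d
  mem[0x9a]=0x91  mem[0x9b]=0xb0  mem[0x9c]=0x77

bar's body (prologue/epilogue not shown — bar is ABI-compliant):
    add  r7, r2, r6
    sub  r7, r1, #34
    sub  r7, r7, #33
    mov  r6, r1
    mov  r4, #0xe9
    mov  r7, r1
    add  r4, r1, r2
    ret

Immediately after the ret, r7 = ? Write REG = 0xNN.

REG = 0x7e

prologue: push r7 → mem[0x9c]=0x7e, sp=0x9c
body[0] add  r7, r2, r6 → r7=0x8b
body[1] sub  r7, r1, #34 → r7=0x26
body[2] sub  r7, r7, #33 → r7=0x05
body[3] mov  r6, r1 → r6=0x48
body[4] mov  r4, #0xe9 → r4=0xe9
body[5] mov  r7, r1 → r7=0x48
body[6] add  r4, r1, r2 → r4=0x69
epilogue: pop r7=0x7e, sp=0x9d
r7 is callee-saved → restored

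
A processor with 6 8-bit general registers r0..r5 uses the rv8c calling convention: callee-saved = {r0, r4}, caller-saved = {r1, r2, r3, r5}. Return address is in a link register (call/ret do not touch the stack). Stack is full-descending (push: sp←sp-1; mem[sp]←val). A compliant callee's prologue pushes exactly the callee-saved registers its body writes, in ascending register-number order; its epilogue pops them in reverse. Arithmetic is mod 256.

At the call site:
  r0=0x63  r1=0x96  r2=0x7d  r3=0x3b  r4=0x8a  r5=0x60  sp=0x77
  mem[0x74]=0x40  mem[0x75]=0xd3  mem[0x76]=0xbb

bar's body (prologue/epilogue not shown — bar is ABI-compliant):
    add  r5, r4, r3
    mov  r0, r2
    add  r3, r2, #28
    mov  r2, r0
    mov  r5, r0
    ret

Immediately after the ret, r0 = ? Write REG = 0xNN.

prologue: push r0 -> mem[0x76]=0x63, sp=0x76
body[0] add  r5, r4, r3 -> r5=0xc5
body[1] mov  r0, r2 -> r0=0x7d
body[2] add  r3, r2, #28 -> r3=0x99
body[3] mov  r2, r0 -> r2=0x7d
body[4] mov  r5, r0 -> r5=0x7d
epilogue: pop r0=0x63, sp=0x77
r0 is callee-saved -> restored

REG = 0x63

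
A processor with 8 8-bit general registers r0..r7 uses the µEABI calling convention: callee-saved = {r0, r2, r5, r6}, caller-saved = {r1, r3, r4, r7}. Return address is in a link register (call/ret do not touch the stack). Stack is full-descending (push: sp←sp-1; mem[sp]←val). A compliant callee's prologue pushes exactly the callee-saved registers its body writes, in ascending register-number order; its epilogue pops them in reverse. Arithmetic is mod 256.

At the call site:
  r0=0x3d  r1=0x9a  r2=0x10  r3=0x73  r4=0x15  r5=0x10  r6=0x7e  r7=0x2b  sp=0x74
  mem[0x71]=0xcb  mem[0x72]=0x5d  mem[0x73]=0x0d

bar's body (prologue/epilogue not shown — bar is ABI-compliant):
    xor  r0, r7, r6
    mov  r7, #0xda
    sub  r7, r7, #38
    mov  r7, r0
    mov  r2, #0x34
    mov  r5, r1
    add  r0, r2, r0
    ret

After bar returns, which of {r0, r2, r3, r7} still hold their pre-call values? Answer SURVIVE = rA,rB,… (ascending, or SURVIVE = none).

SURVIVE = r0,r2,r3

prologue: push r0 -> mem[0x73]=0x3d, sp=0x73
prologue: push r2 -> mem[0x72]=0x10, sp=0x72
prologue: push r5 -> mem[0x71]=0x10, sp=0x71
body[0] xor  r0, r7, r6 -> r0=0x55
body[1] mov  r7, #0xda -> r7=0xda
body[2] sub  r7, r7, #38 -> r7=0xb4
body[3] mov  r7, r0 -> r7=0x55
body[4] mov  r2, #0x34 -> r2=0x34
body[5] mov  r5, r1 -> r5=0x9a
body[6] add  r0, r2, r0 -> r0=0x89
epilogue: pop r5=0x10, sp=0x72
epilogue: pop r2=0x10, sp=0x73
epilogue: pop r0=0x3d, sp=0x74
r0: callee-saved, written=True
r2: callee-saved, written=True
r3: caller-saved, written=False
r7: caller-saved, written=True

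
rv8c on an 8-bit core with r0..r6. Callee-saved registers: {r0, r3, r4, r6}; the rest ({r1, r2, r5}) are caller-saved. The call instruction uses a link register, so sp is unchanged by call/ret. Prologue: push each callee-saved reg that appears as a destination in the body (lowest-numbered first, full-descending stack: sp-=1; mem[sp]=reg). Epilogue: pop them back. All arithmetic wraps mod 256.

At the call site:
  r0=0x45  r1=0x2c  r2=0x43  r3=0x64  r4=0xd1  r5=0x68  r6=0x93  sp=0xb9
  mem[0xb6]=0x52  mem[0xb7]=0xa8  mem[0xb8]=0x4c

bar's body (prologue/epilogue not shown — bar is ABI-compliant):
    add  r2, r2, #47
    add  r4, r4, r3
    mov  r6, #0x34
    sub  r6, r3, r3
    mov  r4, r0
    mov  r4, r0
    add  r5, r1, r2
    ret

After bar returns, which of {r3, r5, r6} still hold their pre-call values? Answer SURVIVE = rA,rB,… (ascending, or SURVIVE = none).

prologue: push r4 → mem[0xb8]=0xd1, sp=0xb8
prologue: push r6 → mem[0xb7]=0x93, sp=0xb7
body[0] add  r2, r2, #47 → r2=0x72
body[1] add  r4, r4, r3 → r4=0x35
body[2] mov  r6, #0x34 → r6=0x34
body[3] sub  r6, r3, r3 → r6=0x00
body[4] mov  r4, r0 → r4=0x45
body[5] mov  r4, r0 → r4=0x45
body[6] add  r5, r1, r2 → r5=0x9e
epilogue: pop r6=0x93, sp=0xb8
epilogue: pop r4=0xd1, sp=0xb9
r3: callee-saved, written=False
r5: caller-saved, written=True
r6: callee-saved, written=True

SURVIVE = r3,r6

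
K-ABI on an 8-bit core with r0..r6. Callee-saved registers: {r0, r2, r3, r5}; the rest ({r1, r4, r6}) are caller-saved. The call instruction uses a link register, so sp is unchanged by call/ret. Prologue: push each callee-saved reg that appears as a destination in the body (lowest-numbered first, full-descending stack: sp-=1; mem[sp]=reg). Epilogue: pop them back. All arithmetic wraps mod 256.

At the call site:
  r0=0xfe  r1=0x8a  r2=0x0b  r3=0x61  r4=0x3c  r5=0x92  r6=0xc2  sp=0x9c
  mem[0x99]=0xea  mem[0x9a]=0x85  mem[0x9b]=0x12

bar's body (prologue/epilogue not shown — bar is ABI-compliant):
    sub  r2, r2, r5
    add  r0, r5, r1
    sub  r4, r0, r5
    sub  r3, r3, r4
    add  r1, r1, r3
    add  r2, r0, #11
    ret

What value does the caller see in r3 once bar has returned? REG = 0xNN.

REG = 0x61

prologue: push r0 → mem[0x9b]=0xfe, sp=0x9b
prologue: push r2 → mem[0x9a]=0x0b, sp=0x9a
prologue: push r3 → mem[0x99]=0x61, sp=0x99
body[0] sub  r2, r2, r5 → r2=0x79
body[1] add  r0, r5, r1 → r0=0x1c
body[2] sub  r4, r0, r5 → r4=0x8a
body[3] sub  r3, r3, r4 → r3=0xd7
body[4] add  r1, r1, r3 → r1=0x61
body[5] add  r2, r0, #11 → r2=0x27
epilogue: pop r3=0x61, sp=0x9a
epilogue: pop r2=0x0b, sp=0x9b
epilogue: pop r0=0xfe, sp=0x9c
r3 is callee-saved → restored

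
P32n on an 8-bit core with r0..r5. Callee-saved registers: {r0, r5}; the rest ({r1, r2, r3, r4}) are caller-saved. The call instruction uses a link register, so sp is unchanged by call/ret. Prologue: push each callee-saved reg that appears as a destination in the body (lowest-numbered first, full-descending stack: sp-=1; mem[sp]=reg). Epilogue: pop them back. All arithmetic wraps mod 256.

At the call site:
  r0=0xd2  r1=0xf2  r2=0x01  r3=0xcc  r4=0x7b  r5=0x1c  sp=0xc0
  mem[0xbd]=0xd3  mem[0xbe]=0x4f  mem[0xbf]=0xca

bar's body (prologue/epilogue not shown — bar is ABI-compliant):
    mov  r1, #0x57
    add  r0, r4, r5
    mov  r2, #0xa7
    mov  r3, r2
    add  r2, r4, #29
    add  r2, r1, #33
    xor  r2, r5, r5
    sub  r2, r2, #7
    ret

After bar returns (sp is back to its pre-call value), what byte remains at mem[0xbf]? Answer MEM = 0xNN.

MEM = 0xd2

prologue: push r0 -> mem[0xbf]=0xd2, sp=0xbf
body[0] mov  r1, #0x57 -> r1=0x57
body[1] add  r0, r4, r5 -> r0=0x97
body[2] mov  r2, #0xa7 -> r2=0xa7
body[3] mov  r3, r2 -> r3=0xa7
body[4] add  r2, r4, #29 -> r2=0x98
body[5] add  r2, r1, #33 -> r2=0x78
body[6] xor  r2, r5, r5 -> r2=0x00
body[7] sub  r2, r2, #7 -> r2=0xf9
epilogue: pop r0=0xd2, sp=0xc0
prologue pushed ['r0'] at ['0xbf']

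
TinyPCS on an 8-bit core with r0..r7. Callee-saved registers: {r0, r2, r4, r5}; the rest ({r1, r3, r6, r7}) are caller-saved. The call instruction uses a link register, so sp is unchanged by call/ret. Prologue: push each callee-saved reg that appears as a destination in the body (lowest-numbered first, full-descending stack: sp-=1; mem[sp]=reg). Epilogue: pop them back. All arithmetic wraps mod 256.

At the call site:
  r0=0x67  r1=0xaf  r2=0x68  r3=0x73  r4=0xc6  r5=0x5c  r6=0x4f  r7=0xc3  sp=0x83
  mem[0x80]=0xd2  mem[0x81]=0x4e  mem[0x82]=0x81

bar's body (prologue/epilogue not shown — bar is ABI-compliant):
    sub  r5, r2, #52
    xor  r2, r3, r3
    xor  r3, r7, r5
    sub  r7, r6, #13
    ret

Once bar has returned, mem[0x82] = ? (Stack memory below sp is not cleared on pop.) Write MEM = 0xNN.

MEM = 0x68

prologue: push r2 -> mem[0x82]=0x68, sp=0x82
prologue: push r5 -> mem[0x81]=0x5c, sp=0x81
body[0] sub  r5, r2, #52 -> r5=0x34
body[1] xor  r2, r3, r3 -> r2=0x00
body[2] xor  r3, r7, r5 -> r3=0xf7
body[3] sub  r7, r6, #13 -> r7=0x42
epilogue: pop r5=0x5c, sp=0x82
epilogue: pop r2=0x68, sp=0x83
prologue pushed ['r2', 'r5'] at ['0x82', '0x81']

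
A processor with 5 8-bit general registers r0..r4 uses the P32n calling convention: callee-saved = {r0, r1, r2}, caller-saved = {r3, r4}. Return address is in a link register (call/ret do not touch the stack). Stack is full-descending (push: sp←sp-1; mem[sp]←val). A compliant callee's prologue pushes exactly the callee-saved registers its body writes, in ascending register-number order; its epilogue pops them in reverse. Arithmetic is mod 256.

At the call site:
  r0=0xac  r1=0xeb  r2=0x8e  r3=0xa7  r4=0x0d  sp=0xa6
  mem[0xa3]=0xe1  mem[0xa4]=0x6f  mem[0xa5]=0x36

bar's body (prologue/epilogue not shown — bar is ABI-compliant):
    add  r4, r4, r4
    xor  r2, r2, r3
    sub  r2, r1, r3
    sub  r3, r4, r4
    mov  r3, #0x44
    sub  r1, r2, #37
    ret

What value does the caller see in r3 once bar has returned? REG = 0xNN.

REG = 0x44

prologue: push r1 -> mem[0xa5]=0xeb, sp=0xa5
prologue: push r2 -> mem[0xa4]=0x8e, sp=0xa4
body[0] add  r4, r4, r4 -> r4=0x1a
body[1] xor  r2, r2, r3 -> r2=0x29
body[2] sub  r2, r1, r3 -> r2=0x44
body[3] sub  r3, r4, r4 -> r3=0x00
body[4] mov  r3, #0x44 -> r3=0x44
body[5] sub  r1, r2, #37 -> r1=0x1f
epilogue: pop r2=0x8e, sp=0xa5
epilogue: pop r1=0xeb, sp=0xa6
r3 is caller-saved -> body value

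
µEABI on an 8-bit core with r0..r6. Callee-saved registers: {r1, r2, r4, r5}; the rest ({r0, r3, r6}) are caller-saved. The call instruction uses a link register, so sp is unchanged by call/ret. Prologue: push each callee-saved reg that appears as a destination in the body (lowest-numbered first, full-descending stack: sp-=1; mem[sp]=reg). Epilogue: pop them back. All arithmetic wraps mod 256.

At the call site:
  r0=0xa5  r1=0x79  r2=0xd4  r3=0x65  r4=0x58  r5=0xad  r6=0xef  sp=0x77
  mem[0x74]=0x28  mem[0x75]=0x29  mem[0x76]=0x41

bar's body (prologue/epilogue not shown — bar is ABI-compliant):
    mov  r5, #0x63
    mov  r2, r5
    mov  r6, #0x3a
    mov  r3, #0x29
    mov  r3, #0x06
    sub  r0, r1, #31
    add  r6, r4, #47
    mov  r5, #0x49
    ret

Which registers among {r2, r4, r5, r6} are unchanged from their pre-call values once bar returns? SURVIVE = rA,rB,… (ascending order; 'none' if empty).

SURVIVE = r2,r4,r5

prologue: push r2 -> mem[0x76]=0xd4, sp=0x76
prologue: push r5 -> mem[0x75]=0xad, sp=0x75
body[0] mov  r5, #0x63 -> r5=0x63
body[1] mov  r2, r5 -> r2=0x63
body[2] mov  r6, #0x3a -> r6=0x3a
body[3] mov  r3, #0x29 -> r3=0x29
body[4] mov  r3, #0x06 -> r3=0x06
body[5] sub  r0, r1, #31 -> r0=0x5a
body[6] add  r6, r4, #47 -> r6=0x87
body[7] mov  r5, #0x49 -> r5=0x49
epilogue: pop r5=0xad, sp=0x76
epilogue: pop r2=0xd4, sp=0x77
r2: callee-saved, written=True
r4: callee-saved, written=False
r5: callee-saved, written=True
r6: caller-saved, written=True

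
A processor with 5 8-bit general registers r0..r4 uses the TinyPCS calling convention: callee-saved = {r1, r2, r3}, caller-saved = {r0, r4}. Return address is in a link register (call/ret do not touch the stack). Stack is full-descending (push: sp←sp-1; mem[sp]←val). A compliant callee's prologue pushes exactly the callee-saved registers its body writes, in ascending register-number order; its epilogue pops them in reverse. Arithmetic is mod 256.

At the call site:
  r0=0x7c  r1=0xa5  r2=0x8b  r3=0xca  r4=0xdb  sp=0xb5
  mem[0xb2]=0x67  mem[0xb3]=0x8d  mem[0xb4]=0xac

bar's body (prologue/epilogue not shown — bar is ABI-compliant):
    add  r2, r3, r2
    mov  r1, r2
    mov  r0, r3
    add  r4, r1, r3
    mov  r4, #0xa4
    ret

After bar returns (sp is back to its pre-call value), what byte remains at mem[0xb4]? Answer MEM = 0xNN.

prologue: push r1 -> mem[0xb4]=0xa5, sp=0xb4
prologue: push r2 -> mem[0xb3]=0x8b, sp=0xb3
body[0] add  r2, r3, r2 -> r2=0x55
body[1] mov  r1, r2 -> r1=0x55
body[2] mov  r0, r3 -> r0=0xca
body[3] add  r4, r1, r3 -> r4=0x1f
body[4] mov  r4, #0xa4 -> r4=0xa4
epilogue: pop r2=0x8b, sp=0xb4
epilogue: pop r1=0xa5, sp=0xb5
prologue pushed ['r1', 'r2'] at ['0xb4', '0xb3']

MEM = 0xa5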